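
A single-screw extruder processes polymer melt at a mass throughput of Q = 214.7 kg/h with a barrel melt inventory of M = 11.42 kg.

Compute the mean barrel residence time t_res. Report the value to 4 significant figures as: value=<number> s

Q_s = Q / 3600 = 214.7 / 3600 = 0.0596389 kg/s
Mean residence time: t_res = M/Q_s = 11.42 kg / 0.0596389 kg/s = 191.486 s

value=191.5 s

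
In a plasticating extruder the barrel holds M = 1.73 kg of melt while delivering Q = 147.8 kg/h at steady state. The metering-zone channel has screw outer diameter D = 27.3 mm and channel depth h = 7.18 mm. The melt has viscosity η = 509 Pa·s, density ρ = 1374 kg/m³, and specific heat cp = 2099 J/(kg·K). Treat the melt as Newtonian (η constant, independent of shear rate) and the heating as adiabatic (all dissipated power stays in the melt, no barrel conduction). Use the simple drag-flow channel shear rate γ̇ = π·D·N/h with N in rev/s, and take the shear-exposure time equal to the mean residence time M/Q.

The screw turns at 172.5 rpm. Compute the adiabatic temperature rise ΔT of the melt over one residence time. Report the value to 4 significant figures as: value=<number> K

Q_s = Q / 3600 = 147.8 / 3600 = 0.0410556 kg/s
t_res = M / Q_s = 1.73 ÷ 0.0410556 = 42.138 s
D = 27.3 mm = 0.0273 m;  h = 7.18 mm = 0.00718 m;  N = 172.5 rpm / 60 = 2.875 rev/s
Shear rate: γ̇ = πDN/h = π·0.0273·2.875/0.00718 = 34.342 s⁻¹
ΔT = η·γ̇²·t_res / (ρ·cp) = 509 · (34.342)² · 42.138 / (1374 · 2099) = 8.77091 K

value=8.771 K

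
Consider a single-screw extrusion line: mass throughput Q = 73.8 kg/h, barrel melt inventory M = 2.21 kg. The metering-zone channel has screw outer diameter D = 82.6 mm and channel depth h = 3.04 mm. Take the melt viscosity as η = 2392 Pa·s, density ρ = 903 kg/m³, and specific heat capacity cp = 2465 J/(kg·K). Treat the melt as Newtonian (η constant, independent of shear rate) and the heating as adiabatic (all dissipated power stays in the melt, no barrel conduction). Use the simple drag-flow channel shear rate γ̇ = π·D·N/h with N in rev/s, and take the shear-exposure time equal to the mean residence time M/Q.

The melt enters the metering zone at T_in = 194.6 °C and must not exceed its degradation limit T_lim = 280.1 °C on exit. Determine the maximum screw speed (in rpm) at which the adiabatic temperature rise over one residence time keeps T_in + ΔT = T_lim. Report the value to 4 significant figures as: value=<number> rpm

value=19.10 rpm

Q_s = Q / 3600 = 73.8 / 3600 = 0.0205 kg/s
Mean residence time: t_res = M/Q_s = 2.21 kg / 0.0205 kg/s = 107.805 s
Convert to metres: D = 0.0826 m, h = 0.00304 m
ΔT_a = T_lim − T_in = 280.1 °C − 194.6 °C = 85.5 K
γ̇_max² = ΔT_a·ρ·cp/(η·t_res) = 85.5·903·2465/(2392·107.805) = 738.025 s⁻²
Take the square root: γ̇_max = √(738.025) = 27.1666 s⁻¹
N_max = γ̇_max·h / (π·D) = 27.1666 · 0.00304 / (π · 0.0826) = 0.318258 rev/s = 19.0955 rpm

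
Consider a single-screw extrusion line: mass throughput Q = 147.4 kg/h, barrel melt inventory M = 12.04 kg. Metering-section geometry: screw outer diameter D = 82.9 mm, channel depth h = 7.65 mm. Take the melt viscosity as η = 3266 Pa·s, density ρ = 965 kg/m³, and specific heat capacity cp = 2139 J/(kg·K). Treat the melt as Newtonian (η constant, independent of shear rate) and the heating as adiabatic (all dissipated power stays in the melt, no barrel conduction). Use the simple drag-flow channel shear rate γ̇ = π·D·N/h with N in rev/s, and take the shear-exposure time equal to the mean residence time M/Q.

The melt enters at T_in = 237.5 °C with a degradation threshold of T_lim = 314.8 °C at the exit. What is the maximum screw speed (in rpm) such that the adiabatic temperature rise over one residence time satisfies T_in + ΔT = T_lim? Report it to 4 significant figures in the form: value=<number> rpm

Throughput in SI: Q_s = 147.4 kg/h ÷ 3600 s/h = 0.0409444 kg/s
t_res = M / Q_s = 12.04 / 0.0409444 = 294.057 s
Geometry in SI: D = 82.9 mm → 0.0829 m, h = 7.65 mm → 0.00765 m
ΔT_a = T_lim − T_in = 314.8 − 237.5 = 77.3 K
γ̇_max² = ΔT_a·ρ·cp / (η·t_res) = [77.3 × 965 × 2139] / [3266 × 294.057] = 166.138 s⁻²
γ̇_max = √166.138 = 12.8895 s⁻¹
Solve γ̇ = πDN/h for N: N_max = γ̇_max·h/(π·D) = 12.8895 × 0.00765 / (π × 0.0829) = 0.37861 rev/s = 22.7166 rpm

value=22.72 rpm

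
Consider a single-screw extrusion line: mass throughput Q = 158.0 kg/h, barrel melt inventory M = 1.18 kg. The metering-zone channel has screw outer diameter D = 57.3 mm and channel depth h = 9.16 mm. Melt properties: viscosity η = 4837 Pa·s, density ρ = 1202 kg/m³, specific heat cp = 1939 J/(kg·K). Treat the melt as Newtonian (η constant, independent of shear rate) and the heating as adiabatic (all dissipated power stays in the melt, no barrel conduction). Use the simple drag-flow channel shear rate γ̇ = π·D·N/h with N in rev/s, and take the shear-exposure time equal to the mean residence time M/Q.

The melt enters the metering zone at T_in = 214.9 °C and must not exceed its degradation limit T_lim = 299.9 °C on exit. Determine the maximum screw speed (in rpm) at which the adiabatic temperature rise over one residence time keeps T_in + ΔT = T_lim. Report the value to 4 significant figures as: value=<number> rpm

value=119.2 rpm

Q_s = Q / 3600 = 158.0 / 3600 = 0.0438889 kg/s
t_res = M / Q_s = 1.18 / 0.0438889 = 26.8861 s
D = 57.3 mm = 0.0573 m;  h = 9.16 mm = 0.00916 m
ΔT_a = T_lim − T_in = 299.9 °C − 214.9 °C = 85 K
γ̇_max² = ΔT_a·ρ·cp / (η·t_res) = [85 × 1202 × 1939] / [4837 × 26.8861] = 1523.34 s⁻²
Take the square root: γ̇_max = √(1523.34) = 39.03 s⁻¹
Solve γ̇ = πDN/h for N: N_max = γ̇_max·h/(π·D) = 39.03 × 0.00916 / (π × 0.0573) = 1.98605 rev/s = 119.163 rpm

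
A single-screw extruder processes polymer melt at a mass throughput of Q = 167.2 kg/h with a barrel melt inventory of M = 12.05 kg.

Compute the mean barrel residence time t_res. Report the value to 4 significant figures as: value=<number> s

value=259.4 s

Q_s = Q / 3600 = 167.2 / 3600 = 0.0464444 kg/s
t_res = M / Q_s = 12.05 ÷ 0.0464444 = 259.45 s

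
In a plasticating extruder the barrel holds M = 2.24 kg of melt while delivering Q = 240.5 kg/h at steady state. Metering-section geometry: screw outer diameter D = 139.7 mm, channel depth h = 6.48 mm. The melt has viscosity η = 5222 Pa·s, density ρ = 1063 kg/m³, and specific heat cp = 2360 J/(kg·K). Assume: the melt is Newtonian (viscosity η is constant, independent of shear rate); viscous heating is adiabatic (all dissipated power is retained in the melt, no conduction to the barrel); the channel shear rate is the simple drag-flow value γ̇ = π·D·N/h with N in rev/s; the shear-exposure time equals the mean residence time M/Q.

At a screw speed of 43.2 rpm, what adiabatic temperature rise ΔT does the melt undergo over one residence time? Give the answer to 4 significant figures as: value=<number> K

value=166.0 K

Throughput in SI: Q_s = 240.5 kg/h ÷ 3600 s/h = 0.0668056 kg/s
t_res = M / Q_s = 2.24 ÷ 0.0668056 = 33.5301 s
Convert to SI: D = 0.1397 m, h = 0.00648 m, N = 43.2/60 = 0.72 rev/s
Shear rate: γ̇ = πDN/h = π·0.1397·0.72/0.00648 = 48.7645 s⁻¹
Adiabatic rise: ΔT = η γ̇² t_res / (ρ cp) = 5222·(48.7645)²·33.5301 / (1063·2360) = 165.972 K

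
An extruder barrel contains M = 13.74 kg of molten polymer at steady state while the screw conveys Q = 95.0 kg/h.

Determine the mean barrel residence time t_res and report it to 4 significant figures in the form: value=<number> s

value=520.7 s

Q_s = Q / 3600 = 95.0 / 3600 = 0.0263889 kg/s
t_res = M / Q_s = 13.74 / 0.0263889 = 520.674 s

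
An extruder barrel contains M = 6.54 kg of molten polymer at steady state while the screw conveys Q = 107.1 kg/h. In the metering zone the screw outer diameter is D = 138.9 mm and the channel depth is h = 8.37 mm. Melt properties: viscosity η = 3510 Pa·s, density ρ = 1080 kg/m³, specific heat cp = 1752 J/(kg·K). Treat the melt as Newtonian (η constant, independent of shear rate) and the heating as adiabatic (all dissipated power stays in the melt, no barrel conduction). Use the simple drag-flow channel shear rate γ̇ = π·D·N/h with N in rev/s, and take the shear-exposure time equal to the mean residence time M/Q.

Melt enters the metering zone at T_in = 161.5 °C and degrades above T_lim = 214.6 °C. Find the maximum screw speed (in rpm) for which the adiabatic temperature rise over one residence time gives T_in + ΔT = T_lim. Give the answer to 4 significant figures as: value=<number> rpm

value=13.13 rpm

Throughput in SI: Q_s = 107.1 kg/h ÷ 3600 s/h = 0.02975 kg/s
t_res = M / Q_s = 6.54 / 0.02975 = 219.832 s
D = 138.9 mm = 0.1389 m;  h = 8.37 mm = 0.00837 m
ΔT_a = T_lim − T_in = 214.6 °C − 161.5 °C = 53.1 K
γ̇_max² = ΔT_a·ρ·cp/(η·t_res) = 53.1·1080·1752/(3510·219.832) = 130.213 s⁻²
Take the square root: γ̇_max = √(130.213) = 11.4111 s⁻¹
N_max = γ̇_max h / (πD) = 11.4111·0.00837/(π·0.1389) = 0.218877 rev/s → ×60 = 13.1326 rpm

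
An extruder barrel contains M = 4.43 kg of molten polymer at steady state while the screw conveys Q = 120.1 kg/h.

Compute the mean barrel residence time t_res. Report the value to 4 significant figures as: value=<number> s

value=132.8 s

Throughput in SI: Q_s = 120.1 kg/h ÷ 3600 s/h = 0.0333611 kg/s
t_res = M / Q_s = 4.43 ÷ 0.0333611 = 132.789 s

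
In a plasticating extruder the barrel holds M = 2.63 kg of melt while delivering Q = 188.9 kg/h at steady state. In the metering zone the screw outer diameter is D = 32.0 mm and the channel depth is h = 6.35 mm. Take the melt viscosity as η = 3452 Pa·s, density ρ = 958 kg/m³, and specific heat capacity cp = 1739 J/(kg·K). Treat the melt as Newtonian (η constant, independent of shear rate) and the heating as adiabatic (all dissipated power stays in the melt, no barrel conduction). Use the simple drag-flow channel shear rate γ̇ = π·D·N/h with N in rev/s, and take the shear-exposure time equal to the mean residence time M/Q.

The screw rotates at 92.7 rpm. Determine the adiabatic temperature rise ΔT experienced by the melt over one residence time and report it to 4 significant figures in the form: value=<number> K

Throughput in SI: Q_s = 188.9 kg/h ÷ 3600 s/h = 0.0524722 kg/s
Mean residence time: t_res = M/Q_s = 2.63 kg / 0.0524722 kg/s = 50.1218 s
Convert to SI: D = 0.032 m, h = 0.00635 m, N = 92.7/60 = 1.545 rev/s
γ̇ = π D N / h = (π)(0.032)(1.545) / 0.00635 = 24.4599 s⁻¹
ΔT = η·γ̇²·t_res / (ρ·cp) = 3452 · (24.4599)² · 50.1218 / (958 · 1739) = 62.1357 K

value=62.14 K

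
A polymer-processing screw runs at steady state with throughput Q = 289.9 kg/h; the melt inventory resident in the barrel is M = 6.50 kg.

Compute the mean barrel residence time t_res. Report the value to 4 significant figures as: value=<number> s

value=80.72 s

Q_s = Q / 3600 = 289.9 / 3600 = 0.0805278 kg/s
t_res = M / Q_s = 6.50 ÷ 0.0805278 = 80.7175 s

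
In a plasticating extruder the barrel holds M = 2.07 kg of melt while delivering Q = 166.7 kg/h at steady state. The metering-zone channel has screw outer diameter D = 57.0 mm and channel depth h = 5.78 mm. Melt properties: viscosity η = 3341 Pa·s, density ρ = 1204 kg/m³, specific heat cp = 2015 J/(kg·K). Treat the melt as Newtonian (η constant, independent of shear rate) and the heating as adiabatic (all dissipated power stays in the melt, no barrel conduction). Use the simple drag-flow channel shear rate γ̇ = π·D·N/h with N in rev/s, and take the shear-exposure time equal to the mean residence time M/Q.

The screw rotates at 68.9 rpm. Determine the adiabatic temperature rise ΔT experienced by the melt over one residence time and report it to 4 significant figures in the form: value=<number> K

value=77.92 K

Q_s = Q / 3600 = 166.7 / 3600 = 0.0463056 kg/s
t_res = M / Q_s = 2.07 ÷ 0.0463056 = 44.7031 s
Convert to SI: D = 0.057 m, h = 0.00578 m, N = 68.9/60 = 1.14833 rev/s
γ̇ = π D N / h = (π)(0.057)(1.14833) / 0.00578 = 35.5766 s⁻¹
ΔT = η·γ̇²·t_res / (ρ·cp) = 3341 · (35.5766)² · 44.7031 / (1204 · 2015) = 77.9187 K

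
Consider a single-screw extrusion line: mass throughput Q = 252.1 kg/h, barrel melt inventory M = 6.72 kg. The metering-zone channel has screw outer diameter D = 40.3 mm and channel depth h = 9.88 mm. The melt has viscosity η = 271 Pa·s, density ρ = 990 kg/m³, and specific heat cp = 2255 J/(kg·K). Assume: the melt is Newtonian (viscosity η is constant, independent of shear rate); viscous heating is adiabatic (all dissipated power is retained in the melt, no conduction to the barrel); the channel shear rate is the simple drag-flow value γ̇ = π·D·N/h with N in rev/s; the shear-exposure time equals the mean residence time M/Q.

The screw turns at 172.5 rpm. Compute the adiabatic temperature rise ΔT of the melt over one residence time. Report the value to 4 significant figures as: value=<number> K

value=15.81 K

Throughput in SI: Q_s = 252.1 kg/h ÷ 3600 s/h = 0.0700278 kg/s
Mean residence time: t_res = M/Q_s = 6.72 kg / 0.0700278 kg/s = 95.9619 s
D = 40.3 mm = 0.0403 m;  h = 9.88 mm = 0.00988 m;  N = 172.5 rpm / 60 = 2.875 rev/s
Shear rate: γ̇ = πDN/h = π·0.0403·2.875/0.00988 = 36.8414 s⁻¹
ΔT = η·γ̇²·t_res/(ρ·cp) = [271 × 36.8414² × 95.9619] / [990 × 2255] = 15.811 K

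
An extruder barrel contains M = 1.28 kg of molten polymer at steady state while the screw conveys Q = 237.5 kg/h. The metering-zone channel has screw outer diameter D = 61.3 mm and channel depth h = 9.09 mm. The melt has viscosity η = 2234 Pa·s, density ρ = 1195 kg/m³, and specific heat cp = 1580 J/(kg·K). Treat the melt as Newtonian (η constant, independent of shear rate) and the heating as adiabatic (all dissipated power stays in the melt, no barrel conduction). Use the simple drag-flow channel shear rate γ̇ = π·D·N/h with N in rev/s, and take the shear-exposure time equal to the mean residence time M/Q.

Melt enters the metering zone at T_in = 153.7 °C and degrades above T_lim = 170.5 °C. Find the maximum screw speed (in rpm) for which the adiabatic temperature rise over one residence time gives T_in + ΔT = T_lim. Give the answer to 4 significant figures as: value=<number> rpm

value=76.61 rpm

Convert throughput: Q = 237.5 kg/h = 237.5/3600 = 0.0659722 kg/s
Mean residence time: t_res = M/Q_s = 1.28 kg / 0.0659722 kg/s = 19.4021 s
Convert to metres: D = 0.0613 m, h = 0.00909 m
ΔT_a = T_lim − T_in = 170.5 − 153.7 = 16.8 K
γ̇_max² = ΔT_a·ρ·cp/(η·t_res) = 16.8·1195·1580/(2234·19.4021) = 731.817 s⁻²
γ̇_max = √731.817 = 27.0521 s⁻¹
N_max = γ̇_max h / (πD) = 27.0521·0.00909/(π·0.0613) = 1.27689 rev/s → ×60 = 76.6136 rpm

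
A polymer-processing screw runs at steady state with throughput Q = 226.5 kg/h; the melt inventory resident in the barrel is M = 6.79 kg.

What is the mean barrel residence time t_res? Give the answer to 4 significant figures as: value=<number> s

value=107.9 s

Convert throughput: Q = 226.5 kg/h = 226.5/3600 = 0.0629167 kg/s
Mean residence time: t_res = M/Q_s = 6.79 kg / 0.0629167 kg/s = 107.921 s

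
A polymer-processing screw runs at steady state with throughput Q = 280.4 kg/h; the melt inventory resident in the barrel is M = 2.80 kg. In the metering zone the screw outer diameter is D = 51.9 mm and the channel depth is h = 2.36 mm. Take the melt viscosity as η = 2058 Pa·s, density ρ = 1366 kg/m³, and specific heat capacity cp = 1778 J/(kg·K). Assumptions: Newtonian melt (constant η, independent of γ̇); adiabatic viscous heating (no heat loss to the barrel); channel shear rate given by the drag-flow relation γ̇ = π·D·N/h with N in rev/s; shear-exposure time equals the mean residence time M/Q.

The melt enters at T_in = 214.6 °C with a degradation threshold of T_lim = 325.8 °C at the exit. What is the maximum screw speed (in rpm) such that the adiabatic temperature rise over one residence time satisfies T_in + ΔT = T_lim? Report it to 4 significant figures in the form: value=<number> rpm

value=52.47 rpm

Throughput in SI: Q_s = 280.4 kg/h ÷ 3600 s/h = 0.0778889 kg/s
t_res = M / Q_s = 2.80 ÷ 0.0778889 = 35.9486 s
Convert to metres: D = 0.0519 m, h = 0.00236 m
Allowable rise: ΔT_a = T_lim − T_in = 325.8 − 214.6 = 111.2 K
γ̇_max² = ΔT_a·ρ·cp / (η·t_res) = [111.2 × 1366 × 1778] / [2058 × 35.9486] = 3650.56 s⁻²
γ̇_max = sqrt(3650.56) = 60.4199 s⁻¹
N_max = γ̇_max h / (πD) = 60.4199·0.00236/(π·0.0519) = 0.874529 rev/s → ×60 = 52.4718 rpm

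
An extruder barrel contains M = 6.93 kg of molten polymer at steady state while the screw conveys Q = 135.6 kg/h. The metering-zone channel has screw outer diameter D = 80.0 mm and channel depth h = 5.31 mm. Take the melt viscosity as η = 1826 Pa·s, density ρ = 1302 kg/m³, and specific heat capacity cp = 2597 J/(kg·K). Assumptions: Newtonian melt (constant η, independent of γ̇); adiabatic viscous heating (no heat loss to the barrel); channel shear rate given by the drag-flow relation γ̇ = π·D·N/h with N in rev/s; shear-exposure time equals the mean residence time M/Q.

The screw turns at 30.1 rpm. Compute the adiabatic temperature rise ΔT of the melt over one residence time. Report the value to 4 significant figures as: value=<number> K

value=56.02 K

Throughput in SI: Q_s = 135.6 kg/h ÷ 3600 s/h = 0.0376667 kg/s
t_res = M / Q_s = 6.93 ÷ 0.0376667 = 183.982 s
Geometry in metres: D = 80.0 mm → 0.08 m, h = 5.31 mm → 0.00531 m; screw speed N = 30.1 rpm = 0.501667 rev/s
γ̇ = π·D·N / h = π · 0.08 · 0.501667 / 0.00531 = 23.7444 s⁻¹
ΔT = η·γ̇²·t_res/(ρ·cp) = [1826 × 23.7444² × 183.982] / [1302 × 2597] = 56.0164 K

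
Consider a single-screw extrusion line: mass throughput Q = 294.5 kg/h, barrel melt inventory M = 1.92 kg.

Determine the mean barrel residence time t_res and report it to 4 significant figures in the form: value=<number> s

value=23.47 s

Q_s = Q / 3600 = 294.5 / 3600 = 0.0818056 kg/s
t_res = M / Q_s = 1.92 ÷ 0.0818056 = 23.4703 s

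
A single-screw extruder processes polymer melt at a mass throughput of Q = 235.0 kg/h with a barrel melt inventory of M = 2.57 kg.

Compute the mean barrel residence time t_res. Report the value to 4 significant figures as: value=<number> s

Throughput in SI: Q_s = 235.0 kg/h ÷ 3600 s/h = 0.0652778 kg/s
t_res = M / Q_s = 2.57 / 0.0652778 = 39.3702 s

value=39.37 s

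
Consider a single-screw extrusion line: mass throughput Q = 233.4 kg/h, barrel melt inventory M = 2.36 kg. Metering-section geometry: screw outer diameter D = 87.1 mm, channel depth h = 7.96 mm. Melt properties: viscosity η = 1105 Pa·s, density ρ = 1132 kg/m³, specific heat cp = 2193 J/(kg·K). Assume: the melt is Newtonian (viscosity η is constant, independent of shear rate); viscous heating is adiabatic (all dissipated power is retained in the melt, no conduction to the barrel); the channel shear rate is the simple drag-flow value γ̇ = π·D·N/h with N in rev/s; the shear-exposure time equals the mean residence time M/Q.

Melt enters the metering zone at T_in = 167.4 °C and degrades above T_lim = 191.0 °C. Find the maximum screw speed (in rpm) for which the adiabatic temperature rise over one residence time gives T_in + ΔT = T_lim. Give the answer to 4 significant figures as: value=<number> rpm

value=66.61 rpm

Q_s = Q / 3600 = 233.4 / 3600 = 0.0648333 kg/s
Mean residence time: t_res = M/Q_s = 2.36 kg / 0.0648333 kg/s = 36.401 s
Geometry in SI: D = 87.1 mm → 0.0871 m, h = 7.96 mm → 0.00796 m
ΔT_a = T_lim − T_in = 191.0 °C − 167.4 °C = 23.6 K
γ̇_max² = ΔT_a·ρ·cp/(η·t_res) = 23.6·1132·2193/(1105·36.401) = 1456.54 s⁻²
Take the square root: γ̇_max = √(1456.54) = 38.1646 s⁻¹
N_max = γ̇_max h / (πD) = 38.1646·0.00796/(π·0.0871) = 1.11021 rev/s → ×60 = 66.6127 rpm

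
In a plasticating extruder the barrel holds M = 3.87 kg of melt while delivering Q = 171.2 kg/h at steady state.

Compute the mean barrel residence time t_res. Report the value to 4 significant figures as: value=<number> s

value=81.38 s

Convert throughput: Q = 171.2 kg/h = 171.2/3600 = 0.0475556 kg/s
t_res = M / Q_s = 3.87 / 0.0475556 = 81.3785 s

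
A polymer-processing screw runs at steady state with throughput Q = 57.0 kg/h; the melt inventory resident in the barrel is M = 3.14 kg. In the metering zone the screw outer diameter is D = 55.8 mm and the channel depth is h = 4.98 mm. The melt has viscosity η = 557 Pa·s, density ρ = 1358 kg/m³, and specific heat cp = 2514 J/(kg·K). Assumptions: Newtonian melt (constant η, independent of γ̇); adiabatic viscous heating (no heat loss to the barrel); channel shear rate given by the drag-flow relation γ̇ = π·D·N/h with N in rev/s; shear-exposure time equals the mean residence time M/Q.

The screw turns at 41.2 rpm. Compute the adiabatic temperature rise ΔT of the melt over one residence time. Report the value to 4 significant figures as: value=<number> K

Convert throughput: Q = 57.0 kg/h = 57.0/3600 = 0.0158333 kg/s
t_res = M / Q_s = 3.14 ÷ 0.0158333 = 198.316 s
Geometry in metres: D = 55.8 mm → 0.0558 m, h = 4.98 mm → 0.00498 m; screw speed N = 41.2 rpm = 0.686667 rev/s
γ̇ = π D N / h = (π)(0.0558)(0.686667) / 0.00498 = 24.1713 s⁻¹
ΔT = η·γ̇²·t_res/(ρ·cp) = [557 × 24.1713² × 198.316] / [1358 × 2514] = 18.9038 K

value=18.90 K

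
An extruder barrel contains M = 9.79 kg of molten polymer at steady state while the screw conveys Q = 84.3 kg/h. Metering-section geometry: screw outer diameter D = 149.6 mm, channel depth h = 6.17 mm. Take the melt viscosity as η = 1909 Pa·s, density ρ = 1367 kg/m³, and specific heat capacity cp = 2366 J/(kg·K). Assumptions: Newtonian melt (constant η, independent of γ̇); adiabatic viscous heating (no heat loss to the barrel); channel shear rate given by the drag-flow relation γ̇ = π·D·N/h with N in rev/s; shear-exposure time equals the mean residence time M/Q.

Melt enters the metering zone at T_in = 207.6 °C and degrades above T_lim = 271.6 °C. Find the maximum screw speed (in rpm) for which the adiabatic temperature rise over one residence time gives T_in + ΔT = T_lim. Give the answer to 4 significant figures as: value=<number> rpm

value=12.69 rpm

Throughput in SI: Q_s = 84.3 kg/h ÷ 3600 s/h = 0.0234167 kg/s
t_res = M / Q_s = 9.79 / 0.0234167 = 418.078 s
D = 149.6 mm = 0.1496 m;  h = 6.17 mm = 0.00617 m
Allowable rise: ΔT_a = T_lim − T_in = 271.6 − 207.6 = 64 K
γ̇_max² = ΔT_a·ρ·cp / (η·t_res) = [64 × 1367 × 2366] / [1909 × 418.078] = 259.358 s⁻²
γ̇_max = √259.358 = 16.1046 s⁻¹
N_max = γ̇_max·h / (π·D) = 16.1046 · 0.00617 / (π · 0.1496) = 0.211424 rev/s = 12.6854 rpm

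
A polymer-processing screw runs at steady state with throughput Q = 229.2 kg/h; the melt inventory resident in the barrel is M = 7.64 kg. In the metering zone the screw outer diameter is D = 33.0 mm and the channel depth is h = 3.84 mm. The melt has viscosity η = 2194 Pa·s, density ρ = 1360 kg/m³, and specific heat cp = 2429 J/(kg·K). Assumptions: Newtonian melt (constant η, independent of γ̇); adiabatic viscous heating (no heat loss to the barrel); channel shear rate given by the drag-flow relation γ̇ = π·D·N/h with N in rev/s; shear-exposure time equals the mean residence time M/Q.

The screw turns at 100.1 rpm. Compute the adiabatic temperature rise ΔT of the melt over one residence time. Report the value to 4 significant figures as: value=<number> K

value=161.7 K

Throughput in SI: Q_s = 229.2 kg/h ÷ 3600 s/h = 0.0636667 kg/s
t_res = M / Q_s = 7.64 ÷ 0.0636667 = 120 s
Geometry in metres: D = 33.0 mm → 0.033 m, h = 3.84 mm → 0.00384 m; screw speed N = 100.1 rpm = 1.66833 rev/s
Shear rate: γ̇ = πDN/h = π·0.033·1.66833/0.00384 = 45.0418 s⁻¹
Adiabatic rise: ΔT = η γ̇² t_res / (ρ cp) = 2194·(45.0418)²·120 / (1360·2429) = 161.69 K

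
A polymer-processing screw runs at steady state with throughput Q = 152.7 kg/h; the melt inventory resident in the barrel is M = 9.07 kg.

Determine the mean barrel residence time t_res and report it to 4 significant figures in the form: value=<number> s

Q_s = Q / 3600 = 152.7 / 3600 = 0.0424167 kg/s
t_res = M / Q_s = 9.07 / 0.0424167 = 213.831 s

value=213.8 s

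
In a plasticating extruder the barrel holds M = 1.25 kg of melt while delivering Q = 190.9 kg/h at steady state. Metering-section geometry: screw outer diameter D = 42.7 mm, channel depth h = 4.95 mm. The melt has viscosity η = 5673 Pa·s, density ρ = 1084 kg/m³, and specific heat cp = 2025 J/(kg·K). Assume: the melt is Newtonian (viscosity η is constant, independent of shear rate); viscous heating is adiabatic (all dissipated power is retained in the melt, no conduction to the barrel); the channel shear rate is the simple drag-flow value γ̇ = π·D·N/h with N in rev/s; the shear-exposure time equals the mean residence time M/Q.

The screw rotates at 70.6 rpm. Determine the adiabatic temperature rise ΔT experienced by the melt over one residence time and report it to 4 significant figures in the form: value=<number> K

Q_s = Q / 3600 = 190.9 / 3600 = 0.0530278 kg/s
Mean residence time: t_res = M/Q_s = 1.25 kg / 0.0530278 kg/s = 23.5726 s
Geometry in metres: D = 42.7 mm → 0.0427 m, h = 4.95 mm → 0.00495 m; screw speed N = 70.6 rpm = 1.17667 rev/s
γ̇ = π·D·N / h = π · 0.0427 · 1.17667 / 0.00495 = 31.8879 s⁻¹
ΔT = η·γ̇²·t_res / (ρ·cp) = 5673 · (31.8879)² · 23.5726 / (1084 · 2025) = 61.9465 K

value=61.95 K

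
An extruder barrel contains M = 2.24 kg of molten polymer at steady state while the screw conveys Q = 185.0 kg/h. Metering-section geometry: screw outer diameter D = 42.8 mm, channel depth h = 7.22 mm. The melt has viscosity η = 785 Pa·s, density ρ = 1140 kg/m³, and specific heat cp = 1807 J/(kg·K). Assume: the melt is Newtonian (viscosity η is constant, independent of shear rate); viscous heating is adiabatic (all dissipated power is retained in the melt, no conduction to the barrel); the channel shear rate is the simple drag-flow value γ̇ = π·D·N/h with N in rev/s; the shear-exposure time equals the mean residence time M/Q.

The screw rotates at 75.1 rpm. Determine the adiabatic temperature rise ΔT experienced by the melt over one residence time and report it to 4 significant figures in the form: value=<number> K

Throughput in SI: Q_s = 185.0 kg/h ÷ 3600 s/h = 0.0513889 kg/s
Mean residence time: t_res = M/Q_s = 2.24 kg / 0.0513889 kg/s = 43.5892 s
Geometry in metres: D = 42.8 mm → 0.0428 m, h = 7.22 mm → 0.00722 m; screw speed N = 75.1 rpm = 1.25167 rev/s
γ̇ = π D N / h = (π)(0.0428)(1.25167) / 0.00722 = 23.3102 s⁻¹
Adiabatic rise: ΔT = η γ̇² t_res / (ρ cp) = 785·(23.3102)²·43.5892 / (1140·1807) = 9.02559 K

value=9.026 K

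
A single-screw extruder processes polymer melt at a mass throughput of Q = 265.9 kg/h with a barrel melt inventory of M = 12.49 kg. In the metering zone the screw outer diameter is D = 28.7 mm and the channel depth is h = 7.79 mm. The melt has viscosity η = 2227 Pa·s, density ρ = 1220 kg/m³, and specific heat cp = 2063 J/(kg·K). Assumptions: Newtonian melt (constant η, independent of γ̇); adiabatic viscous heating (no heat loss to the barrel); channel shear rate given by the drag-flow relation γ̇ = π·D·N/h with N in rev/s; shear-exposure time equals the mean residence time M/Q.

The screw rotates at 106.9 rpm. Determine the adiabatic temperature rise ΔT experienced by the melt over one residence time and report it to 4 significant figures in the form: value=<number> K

value=63.63 K

Throughput in SI: Q_s = 265.9 kg/h ÷ 3600 s/h = 0.0738611 kg/s
t_res = M / Q_s = 12.49 ÷ 0.0738611 = 169.101 s
D = 28.7 mm = 0.0287 m;  h = 7.79 mm = 0.00779 m;  N = 106.9 rpm / 60 = 1.78167 rev/s
Shear rate: γ̇ = πDN/h = π·0.0287·1.78167/0.00779 = 20.6215 s⁻¹
ΔT = η·γ̇²·t_res/(ρ·cp) = [2227 × 20.6215² × 169.101] / [1220 × 2063] = 63.6281 K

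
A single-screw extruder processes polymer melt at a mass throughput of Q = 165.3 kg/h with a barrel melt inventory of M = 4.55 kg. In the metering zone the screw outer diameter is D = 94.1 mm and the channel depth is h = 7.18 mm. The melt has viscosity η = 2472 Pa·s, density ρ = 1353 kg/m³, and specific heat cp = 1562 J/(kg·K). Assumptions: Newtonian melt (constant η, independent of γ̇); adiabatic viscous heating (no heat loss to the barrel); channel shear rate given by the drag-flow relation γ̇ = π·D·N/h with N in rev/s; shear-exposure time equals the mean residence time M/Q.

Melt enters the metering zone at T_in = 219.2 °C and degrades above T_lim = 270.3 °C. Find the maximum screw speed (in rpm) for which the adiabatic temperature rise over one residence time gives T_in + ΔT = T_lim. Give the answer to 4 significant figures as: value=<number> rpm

Convert throughput: Q = 165.3 kg/h = 165.3/3600 = 0.0459167 kg/s
Mean residence time: t_res = M/Q_s = 4.55 kg / 0.0459167 kg/s = 99.0926 s
D = 94.1 mm = 0.0941 m;  h = 7.18 mm = 0.00718 m
Allowable rise: ΔT_a = T_lim − T_in = 270.3 − 219.2 = 51.1 K
γ̇_max² = ΔT_a·ρ·cp/(η·t_res) = 51.1·1353·1562/(2472·99.0926) = 440.87 s⁻²
γ̇_max = sqrt(440.87) = 20.9969 s⁻¹
Solve γ̇ = πDN/h for N: N_max = γ̇_max·h/(π·D) = 20.9969 × 0.00718 / (π × 0.0941) = 0.509965 rev/s = 30.5979 rpm

value=30.60 rpm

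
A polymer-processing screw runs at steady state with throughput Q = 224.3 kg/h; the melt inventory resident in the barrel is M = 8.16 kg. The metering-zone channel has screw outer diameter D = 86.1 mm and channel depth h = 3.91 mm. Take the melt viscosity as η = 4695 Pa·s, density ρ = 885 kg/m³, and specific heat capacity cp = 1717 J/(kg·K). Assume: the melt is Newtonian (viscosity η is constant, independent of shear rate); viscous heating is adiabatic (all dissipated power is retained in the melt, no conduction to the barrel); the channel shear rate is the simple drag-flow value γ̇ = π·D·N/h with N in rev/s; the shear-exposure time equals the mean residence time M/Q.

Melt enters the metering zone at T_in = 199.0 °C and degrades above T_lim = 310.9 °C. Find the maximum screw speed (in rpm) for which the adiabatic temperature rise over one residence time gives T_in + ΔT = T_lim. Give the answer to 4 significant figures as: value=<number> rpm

Convert throughput: Q = 224.3 kg/h = 224.3/3600 = 0.0623056 kg/s
Mean residence time: t_res = M/Q_s = 8.16 kg / 0.0623056 kg/s = 130.967 s
Convert to metres: D = 0.0861 m, h = 0.00391 m
ΔT_a = T_lim − T_in = 310.9 − 199.0 = 111.9 K
Invert ΔT = ηγ̇²t_res/(ρcp) for γ̇: γ̇_max² = ΔT_a ρ cp / (η t_res) = 111.9·885·1717 / (4695·130.967) = 276.532 s⁻²
γ̇_max = sqrt(276.532) = 16.6292 s⁻¹
N_max = γ̇_max·h / (π·D) = 16.6292 · 0.00391 / (π · 0.0861) = 0.240379 rev/s = 14.4227 rpm

value=14.42 rpm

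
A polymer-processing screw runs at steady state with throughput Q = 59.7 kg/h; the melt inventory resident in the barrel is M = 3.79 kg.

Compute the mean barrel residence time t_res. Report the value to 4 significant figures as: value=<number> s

Convert throughput: Q = 59.7 kg/h = 59.7/3600 = 0.0165833 kg/s
t_res = M / Q_s = 3.79 ÷ 0.0165833 = 228.543 s

value=228.5 s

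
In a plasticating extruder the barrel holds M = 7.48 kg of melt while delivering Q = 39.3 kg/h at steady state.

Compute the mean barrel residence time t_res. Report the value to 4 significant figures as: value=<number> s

Convert throughput: Q = 39.3 kg/h = 39.3/3600 = 0.0109167 kg/s
Mean residence time: t_res = M/Q_s = 7.48 kg / 0.0109167 kg/s = 685.191 s

value=685.2 s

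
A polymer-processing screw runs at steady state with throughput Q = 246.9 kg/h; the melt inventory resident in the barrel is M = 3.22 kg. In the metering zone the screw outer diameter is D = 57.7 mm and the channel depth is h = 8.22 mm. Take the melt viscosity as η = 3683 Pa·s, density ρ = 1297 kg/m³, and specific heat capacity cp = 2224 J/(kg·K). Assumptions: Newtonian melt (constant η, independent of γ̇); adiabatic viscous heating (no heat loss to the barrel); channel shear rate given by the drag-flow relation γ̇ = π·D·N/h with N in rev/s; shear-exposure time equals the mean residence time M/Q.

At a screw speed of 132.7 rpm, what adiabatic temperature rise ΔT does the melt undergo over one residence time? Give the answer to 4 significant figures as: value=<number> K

Q_s = Q / 3600 = 246.9 / 3600 = 0.0685833 kg/s
Mean residence time: t_res = M/Q_s = 3.22 kg / 0.0685833 kg/s = 46.9502 s
D = 57.7 mm = 0.0577 m;  h = 8.22 mm = 0.00822 m;  N = 132.7 rpm / 60 = 2.21167 rev/s
γ̇ = π D N / h = (π)(0.0577)(2.21167) / 0.00822 = 48.7723 s⁻¹
ΔT = η·γ̇²·t_res/(ρ·cp) = [3683 × 48.7723² × 46.9502] / [1297 × 2224] = 142.597 K

value=142.6 K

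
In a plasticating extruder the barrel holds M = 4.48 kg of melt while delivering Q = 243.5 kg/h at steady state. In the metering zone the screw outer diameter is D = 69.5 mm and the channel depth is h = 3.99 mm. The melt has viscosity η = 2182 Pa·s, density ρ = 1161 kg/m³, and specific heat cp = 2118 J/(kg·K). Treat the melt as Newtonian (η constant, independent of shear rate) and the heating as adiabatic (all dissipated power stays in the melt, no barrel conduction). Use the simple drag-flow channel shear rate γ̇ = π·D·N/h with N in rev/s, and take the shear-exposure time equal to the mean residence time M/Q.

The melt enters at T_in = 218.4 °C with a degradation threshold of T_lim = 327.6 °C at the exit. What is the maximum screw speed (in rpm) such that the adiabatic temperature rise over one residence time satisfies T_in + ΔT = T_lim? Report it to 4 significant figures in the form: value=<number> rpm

Throughput in SI: Q_s = 243.5 kg/h ÷ 3600 s/h = 0.0676389 kg/s
Mean residence time: t_res = M/Q_s = 4.48 kg / 0.0676389 kg/s = 66.2341 s
Convert to metres: D = 0.0695 m, h = 0.00399 m
Allowable rise: ΔT_a = T_lim − T_in = 327.6 − 218.4 = 109.2 K
γ̇_max² = ΔT_a·ρ·cp / (η·t_res) = [109.2 × 1161 × 2118] / [2182 × 66.2341] = 1857.99 s⁻²
Take the square root: γ̇_max = √(1857.99) = 43.1045 s⁻¹
N_max = γ̇_max·h / (π·D) = 43.1045 · 0.00399 / (π · 0.0695) = 0.787699 rev/s = 47.262 rpm

value=47.26 rpm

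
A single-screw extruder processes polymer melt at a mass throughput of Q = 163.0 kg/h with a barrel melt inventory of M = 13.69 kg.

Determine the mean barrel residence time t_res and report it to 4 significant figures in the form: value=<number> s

Q_s = Q / 3600 = 163.0 / 3600 = 0.0452778 kg/s
t_res = M / Q_s = 13.69 / 0.0452778 = 302.356 s

value=302.4 s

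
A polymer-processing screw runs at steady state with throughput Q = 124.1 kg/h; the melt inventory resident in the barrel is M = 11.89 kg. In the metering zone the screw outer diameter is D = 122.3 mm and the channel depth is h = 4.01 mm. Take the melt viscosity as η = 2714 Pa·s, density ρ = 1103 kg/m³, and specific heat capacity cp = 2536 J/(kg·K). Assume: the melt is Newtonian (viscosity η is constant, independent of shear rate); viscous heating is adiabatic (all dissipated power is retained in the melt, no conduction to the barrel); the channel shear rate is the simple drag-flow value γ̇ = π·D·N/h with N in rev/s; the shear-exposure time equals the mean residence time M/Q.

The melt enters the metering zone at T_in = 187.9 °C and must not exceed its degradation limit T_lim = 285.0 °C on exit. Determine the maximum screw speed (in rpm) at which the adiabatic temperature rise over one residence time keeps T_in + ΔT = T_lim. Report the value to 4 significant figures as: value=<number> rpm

Convert throughput: Q = 124.1 kg/h = 124.1/3600 = 0.0344722 kg/s
Mean residence time: t_res = M/Q_s = 11.89 kg / 0.0344722 kg/s = 344.915 s
Geometry in SI: D = 122.3 mm → 0.1223 m, h = 4.01 mm → 0.00401 m
ΔT_a = T_lim − T_in = 285.0 − 187.9 = 97.1 K
γ̇_max² = ΔT_a·ρ·cp / (η·t_res) = [97.1 × 1103 × 2536] / [2714 × 344.915] = 290.149 s⁻²
Take the square root: γ̇_max = √(290.149) = 17.0338 s⁻¹
N_max = γ̇_max h / (πD) = 17.0338·0.00401/(π·0.1223) = 0.177778 rev/s → ×60 = 10.6667 rpm

value=10.67 rpm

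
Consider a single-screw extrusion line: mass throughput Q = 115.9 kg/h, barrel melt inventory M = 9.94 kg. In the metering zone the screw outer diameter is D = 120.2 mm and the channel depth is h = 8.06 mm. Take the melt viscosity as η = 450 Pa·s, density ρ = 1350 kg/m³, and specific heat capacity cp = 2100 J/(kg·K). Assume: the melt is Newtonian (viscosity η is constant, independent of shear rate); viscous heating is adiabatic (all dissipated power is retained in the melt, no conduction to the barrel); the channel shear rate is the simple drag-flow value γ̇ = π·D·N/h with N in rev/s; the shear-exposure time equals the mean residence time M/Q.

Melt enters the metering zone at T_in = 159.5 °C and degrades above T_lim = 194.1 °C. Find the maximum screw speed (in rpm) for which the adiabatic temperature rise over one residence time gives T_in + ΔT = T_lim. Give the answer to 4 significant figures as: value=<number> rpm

Throughput in SI: Q_s = 115.9 kg/h ÷ 3600 s/h = 0.0321944 kg/s
Mean residence time: t_res = M/Q_s = 9.94 kg / 0.0321944 kg/s = 308.749 s
D = 120.2 mm = 0.1202 m;  h = 8.06 mm = 0.00806 m
Allowable rise: ΔT_a = T_lim − T_in = 194.1 − 159.5 = 34.6 K
γ̇_max² = ΔT_a·ρ·cp/(η·t_res) = 34.6·1350·2100/(450·308.749) = 706.011 s⁻²
γ̇_max = √706.011 = 26.5709 s⁻¹
Solve γ̇ = πDN/h for N: N_max = γ̇_max·h/(π·D) = 26.5709 × 0.00806 / (π × 0.1202) = 0.567135 rev/s = 34.0281 rpm

value=34.03 rpm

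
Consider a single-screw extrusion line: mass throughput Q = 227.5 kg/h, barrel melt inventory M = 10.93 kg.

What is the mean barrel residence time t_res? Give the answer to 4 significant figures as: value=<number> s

Q_s = Q / 3600 = 227.5 / 3600 = 0.0631944 kg/s
Mean residence time: t_res = M/Q_s = 10.93 kg / 0.0631944 kg/s = 172.958 s

value=173.0 s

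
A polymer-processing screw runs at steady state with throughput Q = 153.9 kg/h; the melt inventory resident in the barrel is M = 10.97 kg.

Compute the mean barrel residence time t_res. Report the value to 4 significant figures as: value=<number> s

value=256.6 s

Q_s = Q / 3600 = 153.9 / 3600 = 0.04275 kg/s
t_res = M / Q_s = 10.97 ÷ 0.04275 = 256.608 s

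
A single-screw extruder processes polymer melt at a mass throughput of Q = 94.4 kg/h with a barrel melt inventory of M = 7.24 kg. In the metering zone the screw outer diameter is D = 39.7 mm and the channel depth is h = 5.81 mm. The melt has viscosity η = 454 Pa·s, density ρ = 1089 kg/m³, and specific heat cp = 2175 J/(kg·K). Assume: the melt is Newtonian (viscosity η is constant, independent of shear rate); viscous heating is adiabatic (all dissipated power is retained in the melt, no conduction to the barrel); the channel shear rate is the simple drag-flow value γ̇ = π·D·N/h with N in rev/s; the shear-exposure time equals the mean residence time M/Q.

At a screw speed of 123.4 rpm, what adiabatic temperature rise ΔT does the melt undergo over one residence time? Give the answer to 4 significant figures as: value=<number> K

Convert throughput: Q = 94.4 kg/h = 94.4/3600 = 0.0262222 kg/s
Mean residence time: t_res = M/Q_s = 7.24 kg / 0.0262222 kg/s = 276.102 s
Convert to SI: D = 0.0397 m, h = 0.00581 m, N = 123.4/60 = 2.05667 rev/s
γ̇ = π·D·N / h = π · 0.0397 · 2.05667 / 0.00581 = 44.1497 s⁻¹
ΔT = η·γ̇²·t_res / (ρ·cp) = 454 · (44.1497)² · 276.102 / (1089 · 2175) = 103.156 K

value=103.2 K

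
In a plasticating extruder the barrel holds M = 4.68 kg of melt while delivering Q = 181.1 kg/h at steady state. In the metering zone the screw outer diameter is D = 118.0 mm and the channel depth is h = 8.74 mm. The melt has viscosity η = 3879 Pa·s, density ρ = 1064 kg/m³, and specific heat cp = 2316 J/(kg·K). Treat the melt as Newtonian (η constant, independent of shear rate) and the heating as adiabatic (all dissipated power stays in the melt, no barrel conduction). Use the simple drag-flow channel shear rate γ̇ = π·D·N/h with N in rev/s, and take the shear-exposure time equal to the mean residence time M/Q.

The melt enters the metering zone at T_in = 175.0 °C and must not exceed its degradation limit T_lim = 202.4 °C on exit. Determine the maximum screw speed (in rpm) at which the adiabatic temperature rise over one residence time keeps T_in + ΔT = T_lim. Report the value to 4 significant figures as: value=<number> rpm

value=19.35 rpm

Convert throughput: Q = 181.1 kg/h = 181.1/3600 = 0.0503056 kg/s
Mean residence time: t_res = M/Q_s = 4.68 kg / 0.0503056 kg/s = 93.0315 s
Geometry in SI: D = 118.0 mm → 0.118 m, h = 8.74 mm → 0.00874 m
ΔT_a = T_lim − T_in = 202.4 − 175.0 = 27.4 K
γ̇_max² = ΔT_a·ρ·cp/(η·t_res) = 27.4·1064·2316/(3879·93.0315) = 187.103 s⁻²
γ̇_max = sqrt(187.103) = 13.6786 s⁻¹
Solve γ̇ = πDN/h for N: N_max = γ̇_max·h/(π·D) = 13.6786 × 0.00874 / (π × 0.118) = 0.322493 rev/s = 19.3496 rpm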